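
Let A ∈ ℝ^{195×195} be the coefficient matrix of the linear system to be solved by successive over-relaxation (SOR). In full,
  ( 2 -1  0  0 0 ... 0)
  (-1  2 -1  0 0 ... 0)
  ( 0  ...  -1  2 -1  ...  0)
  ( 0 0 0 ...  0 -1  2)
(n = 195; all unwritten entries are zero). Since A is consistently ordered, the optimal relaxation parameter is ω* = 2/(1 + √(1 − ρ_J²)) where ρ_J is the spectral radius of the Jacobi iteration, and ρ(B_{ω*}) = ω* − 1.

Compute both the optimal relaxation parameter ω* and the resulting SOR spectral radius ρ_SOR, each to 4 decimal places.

B_J for the 195×195 system has eigenvalues cos(kπ/196); ρ_J = cos(π/196) = 0.9999.
√(1−ρ_J²) = |sin(π/196)| = 0.01603
Then 2/(1+√(1−ρ_J²)) = 2/(1+0.01603); ω* = 2/1.01603 = 1.9684.
and ρ(B_{ω*}) = 1.9684 − 1 = 0.9684.

ω* = 1.9684, ρ_SOR = 0.9684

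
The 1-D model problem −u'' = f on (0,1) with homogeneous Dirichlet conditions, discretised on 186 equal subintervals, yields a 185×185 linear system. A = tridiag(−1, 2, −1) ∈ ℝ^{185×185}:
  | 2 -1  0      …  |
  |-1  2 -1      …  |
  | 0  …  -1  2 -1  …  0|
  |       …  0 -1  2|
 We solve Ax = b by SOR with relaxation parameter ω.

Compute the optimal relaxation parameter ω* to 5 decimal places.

ω* = 1.96678

spectrum of D⁻¹(L+U) = {cos(kπ/186) : 1≤k≤185}; ρ_J = cos(π/186) = 0.99986.
1 − cos²(π/186) = sin²(π/186) ⇒ √(1−ρ_J²) = sin(π/186) = 0.016889.
[ω*] 2 ÷ (1 + 0.016889) = 2 ÷ 1.016889 = 1.96678.
Hence ρ(B_{ω*}) = 1.96678 − 1 = 0.96678.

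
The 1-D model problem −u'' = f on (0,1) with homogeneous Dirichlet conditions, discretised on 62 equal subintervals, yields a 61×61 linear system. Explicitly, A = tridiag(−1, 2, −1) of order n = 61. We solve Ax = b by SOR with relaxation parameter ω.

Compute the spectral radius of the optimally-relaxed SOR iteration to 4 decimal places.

½·tridiag(1,0,1) at n=61: λ_k = cos(kπ/62); max |λ| at k=1 ⇒ ρ_J = cos(π/62) ≈ 0.9987.
1 − cos²(π/62) = sin²(π/62) ⇒ √(1−ρ_J²) = sin(π/62) = 0.05065.
ω* = 2 / (1 + 0.05065) = 2 / 1.05065 ≈ 1.9036.
At ω = 1.9036 every |λ(B_ω)| = ω−1, so ρ_SOR = 0.9036.

ρ_SOR = 0.9036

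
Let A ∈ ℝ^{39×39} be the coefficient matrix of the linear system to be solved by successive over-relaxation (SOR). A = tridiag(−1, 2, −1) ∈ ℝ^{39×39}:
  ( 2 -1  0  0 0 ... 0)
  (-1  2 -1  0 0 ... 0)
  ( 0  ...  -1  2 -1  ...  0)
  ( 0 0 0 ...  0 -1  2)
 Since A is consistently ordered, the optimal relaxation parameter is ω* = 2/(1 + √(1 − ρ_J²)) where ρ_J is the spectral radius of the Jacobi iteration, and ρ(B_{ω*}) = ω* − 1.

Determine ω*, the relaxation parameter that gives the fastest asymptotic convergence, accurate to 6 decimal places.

ρ_J = max_k |cos(kπ/40)| = cos(π/40) = 0.996917
√(1−ρ_J²) = |sin(π/40)| = 0.0784591
So ω* = 2/1.0784591 = 1.854498 (Young).
Hence ρ(B_{ω*}) = 1.854498 − 1 = 0.854498.

ω* = 1.854498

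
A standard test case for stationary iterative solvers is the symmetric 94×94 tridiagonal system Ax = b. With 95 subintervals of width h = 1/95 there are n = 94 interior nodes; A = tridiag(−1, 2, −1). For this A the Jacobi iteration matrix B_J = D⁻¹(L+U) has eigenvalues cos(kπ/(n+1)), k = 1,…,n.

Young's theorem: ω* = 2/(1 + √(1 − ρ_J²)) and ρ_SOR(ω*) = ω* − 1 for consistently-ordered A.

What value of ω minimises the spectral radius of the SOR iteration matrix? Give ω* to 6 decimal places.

spectrum of D⁻¹(L+U) = {cos(kπ/95) : 1≤k≤94}; ρ_J = cos(π/95) = 0.999453.
√(1 − cos²(π/95)) = sin(π/95) ≈ 0.0330634.
ω* = 2/(1 + 0.0330634) = 2/1.0330634 = 1.935990.
and ρ(B_{ω*}) = 1.935990 − 1 = 0.935990.

ω* = 1.935990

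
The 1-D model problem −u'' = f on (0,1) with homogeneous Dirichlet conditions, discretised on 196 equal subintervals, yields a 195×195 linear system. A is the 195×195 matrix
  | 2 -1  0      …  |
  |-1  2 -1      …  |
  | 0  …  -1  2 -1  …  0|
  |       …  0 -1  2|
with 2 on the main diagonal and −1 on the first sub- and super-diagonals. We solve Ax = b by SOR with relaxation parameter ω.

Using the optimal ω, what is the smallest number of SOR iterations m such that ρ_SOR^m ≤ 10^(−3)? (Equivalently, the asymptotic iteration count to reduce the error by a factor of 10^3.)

½·tridiag(1,0,1) at n=195: λ_k = cos(kπ/196); max |λ| at k=1 ⇒ ρ_J = cos(π/196) ≈ 0.9998715.
root = sin(π/196) = 0.0160278  (since 1−cos² = sin²).
Then 2/(1+√(1−ρ_J²)) = 2/(1+0.0160278); ω* = 2/1.0160278 = 1.9684501.
At ω = 1.9684501 every |λ(B_ω)| = ω−1, so ρ_SOR = 0.9684501.
For 3 digits: m = 3·ln10 / (−ln 0.9684501) = 6.90776/0.0320583 = 215.475; round up → m = 216.

m = 216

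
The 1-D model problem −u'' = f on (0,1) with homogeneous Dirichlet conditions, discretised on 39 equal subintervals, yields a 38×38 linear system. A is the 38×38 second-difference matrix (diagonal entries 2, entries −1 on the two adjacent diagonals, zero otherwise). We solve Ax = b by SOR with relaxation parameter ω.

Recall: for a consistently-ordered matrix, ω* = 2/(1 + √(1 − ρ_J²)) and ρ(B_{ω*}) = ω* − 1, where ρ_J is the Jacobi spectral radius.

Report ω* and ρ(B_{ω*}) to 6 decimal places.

½·tridiag(1,0,1) at n=38: λ_k = cos(kπ/39); max |λ| at k=1 ⇒ ρ_J = cos(π/39) ≈ 0.996757.
1 − cos²(π/39) = sin²(π/39) ⇒ √(1−ρ_J²) = sin(π/39) = 0.0804666.
ω* = 2/(1+0.0804666) = 1.851052
ρ_SOR = ω* − 1 = 1.851052 − 1 = 0.851052.

ω* = 1.851052, ρ_SOR = 0.851052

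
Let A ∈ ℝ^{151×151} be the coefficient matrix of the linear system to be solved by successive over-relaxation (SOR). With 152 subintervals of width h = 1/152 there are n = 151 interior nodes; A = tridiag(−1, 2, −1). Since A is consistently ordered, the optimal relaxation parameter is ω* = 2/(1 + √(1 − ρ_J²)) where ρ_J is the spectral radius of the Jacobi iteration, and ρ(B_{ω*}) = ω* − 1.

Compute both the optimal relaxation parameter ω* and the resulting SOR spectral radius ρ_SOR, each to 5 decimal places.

ω* = 1.95950, ρ_SOR = 0.95950

ρ_J = max_k |cos(kπ/152)| = cos(π/152) = 0.99979
√(1 − cos²(π/152)) = sin(π/152) ≈ 0.020667.
ω* = 2 / (1 + 0.020667) = 2 / 1.020667 ≈ 1.95950.
Hence ρ(B_{ω*}) = 1.95950 − 1 = 0.95950.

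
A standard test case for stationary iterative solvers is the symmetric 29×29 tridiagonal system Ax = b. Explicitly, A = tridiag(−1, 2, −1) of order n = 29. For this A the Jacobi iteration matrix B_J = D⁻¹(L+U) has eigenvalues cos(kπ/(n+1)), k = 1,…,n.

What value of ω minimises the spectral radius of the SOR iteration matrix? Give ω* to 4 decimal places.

ω* = 1.8107

B_J for the 29×29 system has eigenvalues cos(kπ/30); ρ_J = cos(π/30) = 0.9945.
1 − cos²(π/30) = sin²(π/30) ⇒ √(1−ρ_J²) = sin(π/30) = 0.10453.
ω* = 2 / (1 + 0.10453) = 2 / 1.10453 ≈ 1.8107.
ρ_SOR = ω* − 1 ≈ 0.8107.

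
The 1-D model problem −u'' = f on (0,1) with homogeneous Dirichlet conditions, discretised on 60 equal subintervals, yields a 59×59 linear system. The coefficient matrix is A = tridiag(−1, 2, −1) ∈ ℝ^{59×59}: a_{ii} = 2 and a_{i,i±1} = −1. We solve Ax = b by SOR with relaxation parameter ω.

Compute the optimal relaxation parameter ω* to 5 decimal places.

With n=59, ρ(Jacobi) = cos(π/60) = 0.99863.
√(1−ρ_J²) simplifies to sin(π/60) = 0.052336.
ω* = 2/(1 + 0.052336) = 2/1.052336 = 1.90053.
Hence ρ(B_{ω*}) = 1.90053 − 1 = 0.90053.

ω* = 1.90053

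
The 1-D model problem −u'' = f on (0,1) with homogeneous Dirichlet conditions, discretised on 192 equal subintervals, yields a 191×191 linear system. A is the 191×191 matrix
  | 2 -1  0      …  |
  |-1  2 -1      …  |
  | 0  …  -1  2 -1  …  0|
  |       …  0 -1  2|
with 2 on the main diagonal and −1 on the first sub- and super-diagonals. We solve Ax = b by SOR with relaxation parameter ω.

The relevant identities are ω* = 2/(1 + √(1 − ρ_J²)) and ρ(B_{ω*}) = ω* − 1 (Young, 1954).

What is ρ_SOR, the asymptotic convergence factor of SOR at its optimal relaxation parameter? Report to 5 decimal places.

n=191: λ(B_J) = 1 − λ(A)/2 = cos(kπ/192); k=1 gives ρ_J = 0.99987.
√(1 − cos²(π/192)) = sin(π/192) ≈ 0.016362.
Then 2/(1+√(1−ρ_J²)) = 2/(1+0.016362); ω* = 2/1.016362 = 1.96780.
and ρ(B_{ω*}) = 1.96780 − 1 = 0.96780.

ρ_SOR = 0.96780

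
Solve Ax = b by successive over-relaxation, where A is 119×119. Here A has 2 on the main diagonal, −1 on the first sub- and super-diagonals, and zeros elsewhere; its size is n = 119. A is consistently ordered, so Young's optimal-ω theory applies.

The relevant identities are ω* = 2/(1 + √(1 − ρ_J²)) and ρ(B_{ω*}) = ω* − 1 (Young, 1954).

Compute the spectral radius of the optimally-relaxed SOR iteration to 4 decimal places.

ρ_SOR = 0.9490

B_J for the 119×119 system has eigenvalues cos(kπ/120); ρ_J = cos(π/120) = 0.9997.
√(1−ρ_J²) simplifies to sin(π/120) = 0.02618.
Young: ω* = 2/(1+√(1−ρ_J²)) = 2/(1+0.02618) = 2/1.02618 = 1.9490.
ρ_SOR = ω* − 1 ≈ 0.9490.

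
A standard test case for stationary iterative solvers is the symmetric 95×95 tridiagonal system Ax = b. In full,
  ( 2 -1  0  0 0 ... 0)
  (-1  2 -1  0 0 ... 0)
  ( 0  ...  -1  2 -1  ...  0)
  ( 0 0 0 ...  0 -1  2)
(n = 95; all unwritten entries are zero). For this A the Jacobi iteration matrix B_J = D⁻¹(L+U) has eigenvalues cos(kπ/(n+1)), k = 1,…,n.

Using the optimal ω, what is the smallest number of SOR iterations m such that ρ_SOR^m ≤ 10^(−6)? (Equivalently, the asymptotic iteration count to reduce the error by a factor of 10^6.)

[ρ_J] n=95: ρ(B_J) = cos(π/(n+1)) = cos(π/96) = 0.9994646.
√(1−ρ_J²) simplifies to sin(π/96) = 0.0327191.
ω* = 2/(1 + 0.0327191) = 2/1.0327191 = 1.9366350.
At ω = 1.9366350 every |λ(B_ω)| = ω−1, so ρ_SOR = 0.9366350.
ρ_SOR^m ≤ 10^(−6) ⇔ m ≥ 6·ln10/(−ln 0.9366350) = 13.8155/0.0654616 = 211.047; m = ⌈211.047⌉ = 212.

m = 212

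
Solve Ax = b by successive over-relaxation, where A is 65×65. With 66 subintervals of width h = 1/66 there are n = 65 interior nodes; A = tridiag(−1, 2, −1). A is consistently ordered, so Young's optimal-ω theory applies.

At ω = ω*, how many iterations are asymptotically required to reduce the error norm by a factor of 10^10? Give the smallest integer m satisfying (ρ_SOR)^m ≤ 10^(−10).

With n=65, ρ(Jacobi) = cos(π/66) = 0.9988673.
root = sin(π/66) = 0.0475819  (since 1−cos² = sin²).
ω* = 2/(1 + 0.0475819) = 2/1.0475819 = 1.9091586.
ρ_SOR = ω* − 1 ≈ 0.9091586.
10·ln10 = 23.0259; −ln(0.9091586) = 0.0952357; m = ⌈23.0259/0.0952357⌉ = ⌈241.778⌉ = 242.

m = 242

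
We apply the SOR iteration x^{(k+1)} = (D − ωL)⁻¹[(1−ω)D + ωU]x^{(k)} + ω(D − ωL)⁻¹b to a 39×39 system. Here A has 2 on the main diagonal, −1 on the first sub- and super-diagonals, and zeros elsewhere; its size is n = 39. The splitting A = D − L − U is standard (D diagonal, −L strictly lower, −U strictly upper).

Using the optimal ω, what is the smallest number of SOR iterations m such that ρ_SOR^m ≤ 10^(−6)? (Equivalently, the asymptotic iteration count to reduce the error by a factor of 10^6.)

m = 88

n=39: λ(B_J) = 1 − λ(A)/2 = cos(kπ/40); k=1 gives ρ_J = 0.9969173.
root = sin(π/40) = 0.0784591  (since 1−cos² = sin²).
Then 2/(1+√(1−ρ_J²)) = 2/(1+0.0784591); ω* = 2/1.0784591 = 1.8544978.
Hence ρ(B_{ω*}) = 1.8544978 − 1 = 0.8544978.
6·ln10 = 13.8155; −ln(0.8544978) = 0.157241; m = ⌈13.8155/0.157241⌉ = ⌈87.862⌉ = 88.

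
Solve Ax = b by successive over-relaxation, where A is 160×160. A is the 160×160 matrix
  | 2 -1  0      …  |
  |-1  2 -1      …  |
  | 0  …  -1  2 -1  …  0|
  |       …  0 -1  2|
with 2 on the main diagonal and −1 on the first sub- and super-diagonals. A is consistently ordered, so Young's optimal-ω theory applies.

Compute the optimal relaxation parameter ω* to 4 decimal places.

ω* = 1.9617

½·tridiag(1,0,1) at n=160: λ_k = cos(kπ/161); max |λ| at k=1 ⇒ ρ_J = cos(π/161) ≈ 0.9998.
1 − cos²(π/161) = sin²(π/161) ⇒ √(1−ρ_J²) = sin(π/161) = 0.01951.
[ω*] 2 ÷ (1 + 0.01951) = 2 ÷ 1.01951 = 1.9617.
ρ_SOR = ω* − 1 = 1.9617 − 1 = 0.9617.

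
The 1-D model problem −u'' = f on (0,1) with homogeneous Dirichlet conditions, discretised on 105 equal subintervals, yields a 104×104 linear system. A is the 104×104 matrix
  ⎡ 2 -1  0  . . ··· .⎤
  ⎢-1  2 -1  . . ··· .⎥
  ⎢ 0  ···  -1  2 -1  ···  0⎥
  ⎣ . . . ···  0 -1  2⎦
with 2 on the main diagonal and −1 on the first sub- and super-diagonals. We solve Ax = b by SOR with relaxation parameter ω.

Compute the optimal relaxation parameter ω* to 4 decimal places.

ω* = 1.9419

n=104: λ(B_J) = 1 − λ(A)/2 = cos(kπ/105); k=1 gives ρ_J = 0.9996.
√(1−ρ_J²) simplifies to sin(π/105) = 0.02992.
ω* = 2/(1+0.02992) = 1.9419
[ρ_SOR] ω* − 1 = 0.9419.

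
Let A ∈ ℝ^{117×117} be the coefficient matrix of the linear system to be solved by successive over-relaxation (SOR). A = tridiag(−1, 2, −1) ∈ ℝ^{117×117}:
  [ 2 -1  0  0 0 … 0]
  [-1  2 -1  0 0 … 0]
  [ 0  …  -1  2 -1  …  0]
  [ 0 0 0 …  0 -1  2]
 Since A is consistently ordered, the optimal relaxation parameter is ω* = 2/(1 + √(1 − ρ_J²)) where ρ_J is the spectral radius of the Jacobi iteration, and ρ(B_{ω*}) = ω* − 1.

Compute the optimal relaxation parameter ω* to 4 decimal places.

½·tridiag(1,0,1) at n=117: λ_k = cos(kπ/118); max |λ| at k=1 ⇒ ρ_J = cos(π/118) ≈ 0.9996.
√(1−ρ_J²) simplifies to sin(π/118) = 0.02662.
So ω* = 2/1.02662 = 1.9481 (Young).
Hence ρ(B_{ω*}) = 1.9481 − 1 = 0.9481.

ω* = 1.9481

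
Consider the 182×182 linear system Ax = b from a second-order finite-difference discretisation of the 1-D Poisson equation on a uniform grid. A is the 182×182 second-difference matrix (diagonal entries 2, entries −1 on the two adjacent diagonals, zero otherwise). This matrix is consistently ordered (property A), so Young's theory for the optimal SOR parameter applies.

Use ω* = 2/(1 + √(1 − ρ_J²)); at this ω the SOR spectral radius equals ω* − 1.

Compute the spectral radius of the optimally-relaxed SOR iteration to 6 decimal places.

ρ_SOR = 0.966247

n=182: λ(B_J) = 1 − λ(A)/2 = cos(kπ/183); k=1 gives ρ_J = 0.999853.
√(1−ρ_J²) = |sin(π/183)| = 0.0171663
So ω* = 2/1.0171663 = 1.966247 (Young).
ρ_SOR = ω* − 1 ≈ 0.966247.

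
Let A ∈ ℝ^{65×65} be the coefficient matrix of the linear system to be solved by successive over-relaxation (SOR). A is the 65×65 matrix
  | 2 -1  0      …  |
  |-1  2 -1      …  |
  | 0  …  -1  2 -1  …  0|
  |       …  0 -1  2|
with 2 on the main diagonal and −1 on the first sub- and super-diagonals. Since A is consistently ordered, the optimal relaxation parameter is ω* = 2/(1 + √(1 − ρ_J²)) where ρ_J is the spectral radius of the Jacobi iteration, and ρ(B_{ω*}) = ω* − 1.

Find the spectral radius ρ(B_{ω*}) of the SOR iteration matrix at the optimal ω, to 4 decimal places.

[ρ_J] n=65: ρ(B_J) = cos(π/(n+1)) = cos(π/66) = 0.9989.
√(1−ρ_J²) simplifies to sin(π/66) = 0.04758.
Then 2/(1+√(1−ρ_J²)) = 2/(1+0.04758); ω* = 2/1.04758 = 1.9092.
At ω = 1.9092 every |λ(B_ω)| = ω−1, so ρ_SOR = 0.9092.

ρ_SOR = 0.9092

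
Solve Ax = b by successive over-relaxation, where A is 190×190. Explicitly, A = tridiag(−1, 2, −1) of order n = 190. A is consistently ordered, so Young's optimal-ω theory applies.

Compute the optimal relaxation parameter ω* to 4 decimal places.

With n=190, ρ(Jacobi) = cos(π/191) = 0.9999.
1 − cos²(π/191) = sin²(π/191) ⇒ √(1−ρ_J²) = sin(π/191) = 0.01645.
Young: ω* = 2/(1+√(1−ρ_J²)) = 2/(1+0.01645) = 2/1.01645 = 1.9676.
At ω = 1.9676 every |λ(B_ω)| = ω−1, so ρ_SOR = 0.9676.

ω* = 1.9676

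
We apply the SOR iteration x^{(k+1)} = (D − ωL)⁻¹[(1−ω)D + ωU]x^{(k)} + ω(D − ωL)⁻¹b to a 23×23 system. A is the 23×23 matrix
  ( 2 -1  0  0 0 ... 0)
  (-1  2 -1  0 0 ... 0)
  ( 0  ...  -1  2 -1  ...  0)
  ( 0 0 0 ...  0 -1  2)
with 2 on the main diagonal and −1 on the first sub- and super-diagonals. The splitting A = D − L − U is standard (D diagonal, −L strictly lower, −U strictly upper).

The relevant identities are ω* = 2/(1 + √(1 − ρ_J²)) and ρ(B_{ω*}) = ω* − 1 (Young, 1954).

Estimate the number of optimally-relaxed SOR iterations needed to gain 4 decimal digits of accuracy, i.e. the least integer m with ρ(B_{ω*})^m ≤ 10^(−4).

[ρ_J] n=23: ρ(B_J) = cos(π/(n+1)) = cos(π/24) = 0.9914449.
1 − cos²(π/24) = sin²(π/24) ⇒ √(1−ρ_J²) = sin(π/24) = 0.1305262.
ω* = 2/(1+0.1305262) = 1.7690877
Hence ρ(B_{ω*}) = 1.7690877 − 1 = 0.7690877.
ρ_SOR^m ≤ 10^(−4) ⇔ m ≥ 4·ln10/(−ln 0.7690877) = 9.21034/0.26255 = 35.080; m = ⌈35.080⌉ = 36.

m = 36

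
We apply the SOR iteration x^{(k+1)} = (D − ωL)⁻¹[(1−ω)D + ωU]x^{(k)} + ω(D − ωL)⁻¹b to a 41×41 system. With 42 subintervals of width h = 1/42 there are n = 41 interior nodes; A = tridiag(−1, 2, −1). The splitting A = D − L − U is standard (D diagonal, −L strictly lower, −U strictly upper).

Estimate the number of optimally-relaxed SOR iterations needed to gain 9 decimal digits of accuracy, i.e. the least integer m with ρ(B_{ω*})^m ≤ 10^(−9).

m = 139

B_J for the 41×41 system has eigenvalues cos(kπ/42); ρ_J = cos(π/42) = 0.9972038.
root = sin(π/42) = 0.0747301  (since 1−cos² = sin²).
So ω* = 2/1.0747301 = 1.8609323 (Young).
ρ_SOR = ω* − 1 ≈ 0.8609323.
ρ_SOR^m ≤ 10^(−9) ⇔ m ≥ 9·ln10/(−ln 0.8609323) = 20.7233/0.149739 = 138.396; m = ⌈138.396⌉ = 139.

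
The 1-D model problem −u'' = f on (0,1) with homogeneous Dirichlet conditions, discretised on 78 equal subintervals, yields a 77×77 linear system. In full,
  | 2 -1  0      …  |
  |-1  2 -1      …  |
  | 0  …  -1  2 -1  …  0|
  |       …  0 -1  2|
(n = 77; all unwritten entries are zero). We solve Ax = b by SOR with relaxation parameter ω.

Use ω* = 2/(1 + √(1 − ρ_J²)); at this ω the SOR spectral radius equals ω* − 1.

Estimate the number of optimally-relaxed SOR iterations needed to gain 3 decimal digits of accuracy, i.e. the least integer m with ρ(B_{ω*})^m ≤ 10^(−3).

m = 86

n=77: λ(B_J) = 1 − λ(A)/2 = cos(kπ/78); k=1 gives ρ_J = 0.9991890.
√(1−ρ_J²) simplifies to sin(π/78) = 0.0402659.
Then 2/(1+√(1−ρ_J²)) = 2/(1+0.0402659); ω* = 2/1.0402659 = 1.9225854.
Hence ρ(B_{ω*}) = 1.9225854 − 1 = 0.9225854.
3·ln10 = 6.90776; −ln(0.9225854) = 0.0805753; m = ⌈6.90776/0.0805753⌉ = ⌈85.730⌉ = 86.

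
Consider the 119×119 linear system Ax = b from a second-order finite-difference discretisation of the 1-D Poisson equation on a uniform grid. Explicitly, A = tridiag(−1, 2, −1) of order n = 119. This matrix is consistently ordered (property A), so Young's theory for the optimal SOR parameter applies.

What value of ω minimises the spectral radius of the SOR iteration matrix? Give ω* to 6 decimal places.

ω* = 1.948982

[ρ_J] n=119: ρ(B_J) = cos(π/(n+1)) = cos(π/120) = 0.999657.
root = sin(π/120) = 0.0261769  (since 1−cos² = sin²).
[ω*] 2 ÷ (1 + 0.0261769) = 2 ÷ 1.0261769 = 1.948982.
Hence ρ(B_{ω*}) = 1.948982 − 1 = 0.948982.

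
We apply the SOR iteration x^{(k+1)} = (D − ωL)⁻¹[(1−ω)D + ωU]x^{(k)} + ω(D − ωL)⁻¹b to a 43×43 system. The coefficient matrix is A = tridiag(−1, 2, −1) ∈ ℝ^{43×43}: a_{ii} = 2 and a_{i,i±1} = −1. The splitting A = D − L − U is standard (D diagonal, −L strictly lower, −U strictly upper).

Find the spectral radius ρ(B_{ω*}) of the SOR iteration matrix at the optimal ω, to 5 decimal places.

n=43: λ(B_J) = 1 − λ(A)/2 = cos(kπ/44); k=1 gives ρ_J = 0.99745.
root = sin(π/44) = 0.071339  (since 1−cos² = sin²).
Young: ω* = 2/(1+√(1−ρ_J²)) = 2/(1+0.071339) = 2/1.071339 = 1.86682.
ρ_SOR = ω* − 1 ≈ 0.86682.

ρ_SOR = 0.86682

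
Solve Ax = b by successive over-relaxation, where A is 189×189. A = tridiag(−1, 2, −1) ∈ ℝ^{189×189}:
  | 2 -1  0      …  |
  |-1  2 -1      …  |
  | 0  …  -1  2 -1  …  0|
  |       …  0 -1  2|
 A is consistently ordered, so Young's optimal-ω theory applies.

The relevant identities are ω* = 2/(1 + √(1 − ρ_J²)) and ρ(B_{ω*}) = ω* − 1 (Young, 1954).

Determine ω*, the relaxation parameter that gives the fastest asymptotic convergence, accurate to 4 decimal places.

With n=189, ρ(Jacobi) = cos(π/190) = 0.9999.
√(1 − cos²(π/190)) = sin(π/190) ≈ 0.01653.
[ω*] 2 ÷ (1 + 0.01653) = 2 ÷ 1.01653 = 1.9675.
and ρ(B_{ω*}) = 1.9675 − 1 = 0.9675.

ω* = 1.9675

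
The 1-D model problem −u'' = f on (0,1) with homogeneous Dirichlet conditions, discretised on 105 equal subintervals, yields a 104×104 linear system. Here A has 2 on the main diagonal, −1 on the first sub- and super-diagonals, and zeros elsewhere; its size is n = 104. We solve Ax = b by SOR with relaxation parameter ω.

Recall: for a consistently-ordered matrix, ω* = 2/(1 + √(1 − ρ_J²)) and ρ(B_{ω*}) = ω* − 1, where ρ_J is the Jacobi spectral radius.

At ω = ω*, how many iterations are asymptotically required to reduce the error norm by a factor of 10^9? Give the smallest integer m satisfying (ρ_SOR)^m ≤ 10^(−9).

m = 347

With n=104, ρ(Jacobi) = cos(π/105) = 0.9995524.
√(1 − cos²(π/105)) = sin(π/105) ≈ 0.0299155.
So ω* = 2/1.0299155 = 1.9419069 (Young).
At ω = 1.9419069 every |λ(B_ω)| = ω−1, so ρ_SOR = 0.9419069.
m ≥ 9·ln10 / (−ln 0.9419069) = 346.261; smallest integer m = 347.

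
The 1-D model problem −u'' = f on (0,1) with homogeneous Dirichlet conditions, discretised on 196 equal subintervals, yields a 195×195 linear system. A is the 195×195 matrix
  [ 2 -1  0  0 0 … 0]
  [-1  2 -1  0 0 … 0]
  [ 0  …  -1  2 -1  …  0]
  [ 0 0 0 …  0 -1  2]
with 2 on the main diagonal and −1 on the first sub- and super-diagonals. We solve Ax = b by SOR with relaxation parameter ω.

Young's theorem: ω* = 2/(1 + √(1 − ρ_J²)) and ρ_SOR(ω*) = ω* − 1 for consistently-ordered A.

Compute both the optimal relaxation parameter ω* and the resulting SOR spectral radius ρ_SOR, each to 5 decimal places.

ω* = 1.96845, ρ_SOR = 0.96845

B_J for the 195×195 system has eigenvalues cos(kπ/196); ρ_J = cos(π/196) = 0.99987.
root = sin(π/196) = 0.016028  (since 1−cos² = sin²).
ω* = 2/(1+0.016028) = 1.96845
ρ(B_{ω*}) = ω*−1 = 0.96845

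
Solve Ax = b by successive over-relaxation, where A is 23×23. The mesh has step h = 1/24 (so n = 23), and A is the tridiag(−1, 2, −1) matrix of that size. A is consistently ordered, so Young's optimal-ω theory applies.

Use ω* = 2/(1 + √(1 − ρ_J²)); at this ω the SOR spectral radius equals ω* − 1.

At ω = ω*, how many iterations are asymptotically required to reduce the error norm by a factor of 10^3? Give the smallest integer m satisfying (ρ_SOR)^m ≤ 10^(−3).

m = 27

½·tridiag(1,0,1) at n=23: λ_k = cos(kπ/24); max |λ| at k=1 ⇒ ρ_J = cos(π/24) ≈ 0.9914449.
√(1−ρ_J²) = |sin(π/24)| = 0.1305262
[ω*] 2 ÷ (1 + 0.1305262) = 2 ÷ 1.1305262 = 1.7690877.
and ρ(B_{ω*}) = 1.7690877 − 1 = 0.7690877.
ρ_SOR^m ≤ 10^(−3) ⇔ m ≥ 3·ln10/(−ln 0.7690877) = 6.90776/0.26255 = 26.310; m = ⌈26.310⌉ = 27.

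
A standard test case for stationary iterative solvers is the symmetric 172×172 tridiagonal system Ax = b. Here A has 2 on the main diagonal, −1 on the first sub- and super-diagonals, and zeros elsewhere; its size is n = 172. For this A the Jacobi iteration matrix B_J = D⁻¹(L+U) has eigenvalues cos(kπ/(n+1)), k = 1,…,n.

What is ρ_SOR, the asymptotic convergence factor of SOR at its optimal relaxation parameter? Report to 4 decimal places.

ρ_SOR = 0.9643

½·tridiag(1,0,1) at n=172: λ_k = cos(kπ/173); max |λ| at k=1 ⇒ ρ_J = cos(π/173) ≈ 0.9998.
root = sin(π/173) = 0.01816  (since 1−cos² = sin²).
ω* = 2 / (1 + 0.01816) = 2 / 1.01816 ≈ 1.9643.
and ρ(B_{ω*}) = 1.9643 − 1 = 0.9643.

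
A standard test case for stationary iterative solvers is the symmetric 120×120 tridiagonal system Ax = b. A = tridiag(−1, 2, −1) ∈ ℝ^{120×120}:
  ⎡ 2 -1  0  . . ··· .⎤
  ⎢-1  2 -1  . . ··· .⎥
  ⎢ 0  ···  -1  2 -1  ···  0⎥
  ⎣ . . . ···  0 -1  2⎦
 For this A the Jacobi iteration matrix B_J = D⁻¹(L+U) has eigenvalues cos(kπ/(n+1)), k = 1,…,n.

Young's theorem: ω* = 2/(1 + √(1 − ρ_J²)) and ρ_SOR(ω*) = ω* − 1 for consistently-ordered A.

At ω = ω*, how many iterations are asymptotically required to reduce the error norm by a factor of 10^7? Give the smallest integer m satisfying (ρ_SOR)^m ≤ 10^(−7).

m = 311

B_J for the 120×120 system has eigenvalues cos(kπ/121); ρ_J = cos(π/121) = 0.9996630.
root = sin(π/121) = 0.0259607  (since 1−cos² = sin²).
Then 2/(1+√(1−ρ_J²)) = 2/(1+0.0259607); ω* = 2/1.0259607 = 1.9493924.
and ρ(B_{ω*}) = 1.9493924 − 1 = 0.9493924.
7·ln10 = 16.1181; −ln(0.9493924) = 0.0519331; m = ⌈16.1181/0.0519331⌉ = ⌈310.363⌉ = 311.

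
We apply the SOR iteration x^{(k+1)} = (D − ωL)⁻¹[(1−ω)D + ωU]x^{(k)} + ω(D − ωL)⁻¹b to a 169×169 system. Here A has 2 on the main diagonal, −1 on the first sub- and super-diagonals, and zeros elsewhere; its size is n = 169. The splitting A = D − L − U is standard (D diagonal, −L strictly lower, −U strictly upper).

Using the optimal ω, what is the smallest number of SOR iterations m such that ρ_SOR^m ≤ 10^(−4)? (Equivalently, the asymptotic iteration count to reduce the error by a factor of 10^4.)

m = 250

B_J for the 169×169 system has eigenvalues cos(kπ/170); ρ_J = cos(π/170) = 0.9998293.
√(1 − cos²(π/170)) = sin(π/170) ≈ 0.0184789.
ω* = 2 / (1 + 0.0184789) = 2 / 1.0184789 ≈ 1.9637127.
[ρ_SOR] ω* − 1 = 0.9637127.
ρ_SOR^m ≤ 10^(−4) ⇔ m ≥ 4·ln10/(−ln 0.9637127) = 9.21034/0.0369621 = 249.183; m = ⌈249.183⌉ = 250.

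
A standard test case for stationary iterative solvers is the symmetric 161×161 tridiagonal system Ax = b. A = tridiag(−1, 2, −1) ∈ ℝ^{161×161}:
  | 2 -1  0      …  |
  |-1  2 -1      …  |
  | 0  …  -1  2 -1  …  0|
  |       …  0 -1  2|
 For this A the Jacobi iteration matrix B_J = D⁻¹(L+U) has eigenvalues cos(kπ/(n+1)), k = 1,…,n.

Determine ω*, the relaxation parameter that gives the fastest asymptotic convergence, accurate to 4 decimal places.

ω* = 1.9620

n=161: λ(B_J) = 1 − λ(A)/2 = cos(kπ/162); k=1 gives ρ_J = 0.9998.
root = sin(π/162) = 0.01939  (since 1−cos² = sin²).
Then 2/(1+√(1−ρ_J²)) = 2/(1+0.01939); ω* = 2/1.01939 = 1.9620.
[ρ_SOR] ω* − 1 = 0.9620.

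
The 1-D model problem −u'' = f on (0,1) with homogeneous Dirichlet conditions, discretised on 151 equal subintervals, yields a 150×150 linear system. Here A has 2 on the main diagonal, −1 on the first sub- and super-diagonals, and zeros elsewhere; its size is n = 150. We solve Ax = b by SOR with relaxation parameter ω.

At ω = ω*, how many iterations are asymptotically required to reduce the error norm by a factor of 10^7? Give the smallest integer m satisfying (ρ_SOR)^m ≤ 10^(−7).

m = 388

½·tridiag(1,0,1) at n=150: λ_k = cos(kπ/151); max |λ| at k=1 ⇒ ρ_J = cos(π/151) ≈ 0.9997836.
root = sin(π/151) = 0.0208037  (since 1−cos² = sin²).
[ω*] 2 ÷ (1 + 0.0208037) = 2 ÷ 1.0208037 = 1.9592405.
[ρ_SOR] ω* − 1 = 0.9592405.
7·ln10 = 16.1181; −ln(0.9592405) = 0.0416135; m = ⌈16.1181/0.0416135⌉ = ⌈387.329⌉ = 388.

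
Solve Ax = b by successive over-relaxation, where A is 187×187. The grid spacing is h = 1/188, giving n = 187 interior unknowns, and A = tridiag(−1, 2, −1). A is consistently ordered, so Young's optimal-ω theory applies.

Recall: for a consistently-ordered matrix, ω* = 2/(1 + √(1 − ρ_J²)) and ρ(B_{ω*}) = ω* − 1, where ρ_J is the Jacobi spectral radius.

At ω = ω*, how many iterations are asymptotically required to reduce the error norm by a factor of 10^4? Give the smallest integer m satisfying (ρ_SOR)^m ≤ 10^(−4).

ρ_J = max_k |cos(kπ/188)| = cos(π/188) = 0.9998604
1 − cos²(π/188) = sin²(π/188) ⇒ √(1−ρ_J²) = sin(π/188) = 0.0167098.
So ω* = 2/1.0167098 = 1.9671297 (Young).
ρ_SOR = ω* − 1 ≈ 0.9671297.
4·ln10 = 9.21034; −ln(0.9671297) = 0.0334227; m = ⌈9.21034/0.0334227⌉ = ⌈275.571⌉ = 276.

m = 276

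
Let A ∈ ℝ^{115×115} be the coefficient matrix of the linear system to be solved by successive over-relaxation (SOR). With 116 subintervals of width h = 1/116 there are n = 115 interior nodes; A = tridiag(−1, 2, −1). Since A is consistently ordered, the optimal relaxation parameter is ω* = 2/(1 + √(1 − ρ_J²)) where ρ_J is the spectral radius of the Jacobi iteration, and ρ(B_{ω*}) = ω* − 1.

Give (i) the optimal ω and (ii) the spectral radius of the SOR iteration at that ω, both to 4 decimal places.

n=115: λ(B_J) = 1 − λ(A)/2 = cos(kπ/116); k=1 gives ρ_J = 0.9996.
root = sin(π/116) = 0.02708  (since 1−cos² = sin²).
So ω* = 2/1.02708 = 1.9473 (Young).
[ρ_SOR] ω* − 1 = 0.9473.

ω* = 1.9473, ρ_SOR = 0.9473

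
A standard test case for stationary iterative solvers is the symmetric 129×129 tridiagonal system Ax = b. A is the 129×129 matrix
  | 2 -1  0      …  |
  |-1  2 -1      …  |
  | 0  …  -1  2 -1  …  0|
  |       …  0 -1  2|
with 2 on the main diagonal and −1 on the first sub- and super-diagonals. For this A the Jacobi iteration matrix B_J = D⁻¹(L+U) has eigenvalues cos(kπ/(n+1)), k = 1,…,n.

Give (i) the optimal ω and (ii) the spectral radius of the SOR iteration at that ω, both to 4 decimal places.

spectrum of D⁻¹(L+U) = {cos(kπ/130) : 1≤k≤129}; ρ_J = cos(π/130) = 0.9997.
√(1−ρ_J²) simplifies to sin(π/130) = 0.02416.
ω* = 2 / (1 + 0.02416) = 2 / 1.02416 ≈ 1.9528.
ρ_SOR = ω* − 1 = 1.9528 − 1 = 0.9528.

ω* = 1.9528, ρ_SOR = 0.9528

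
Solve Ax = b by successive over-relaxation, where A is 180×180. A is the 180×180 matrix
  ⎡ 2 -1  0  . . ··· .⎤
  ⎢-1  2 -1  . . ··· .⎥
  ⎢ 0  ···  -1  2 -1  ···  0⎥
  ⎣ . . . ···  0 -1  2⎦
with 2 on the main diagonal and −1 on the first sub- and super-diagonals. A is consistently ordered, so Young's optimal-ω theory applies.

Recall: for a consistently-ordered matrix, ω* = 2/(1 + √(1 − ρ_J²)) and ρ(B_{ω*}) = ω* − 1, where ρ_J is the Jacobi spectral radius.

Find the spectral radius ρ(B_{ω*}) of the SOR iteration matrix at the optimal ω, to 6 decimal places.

n=180: λ(B_J) = 1 − λ(A)/2 = cos(kπ/181); k=1 gives ρ_J = 0.999849.
√(1−ρ_J²) = |sin(π/181)| = 0.0173560
[ω*] 2 ÷ (1 + 0.0173560) = 2 ÷ 1.0173560 = 1.965880.
Hence ρ(B_{ω*}) = 1.965880 − 1 = 0.965880.

ρ_SOR = 0.965880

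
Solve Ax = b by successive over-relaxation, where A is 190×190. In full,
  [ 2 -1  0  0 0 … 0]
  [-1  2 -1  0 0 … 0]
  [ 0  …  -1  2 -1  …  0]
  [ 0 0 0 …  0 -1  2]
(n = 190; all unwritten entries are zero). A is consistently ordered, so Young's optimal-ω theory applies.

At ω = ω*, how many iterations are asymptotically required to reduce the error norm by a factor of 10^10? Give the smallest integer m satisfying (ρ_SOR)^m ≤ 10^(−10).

m = 700

n=190: λ(B_J) = 1 − λ(A)/2 = cos(kπ/191); k=1 gives ρ_J = 0.9998647.
1 − cos²(π/191) = sin²(π/191) ⇒ √(1−ρ_J²) = sin(π/191) = 0.0164474.
Young: ω* = 2/(1+√(1−ρ_J²)) = 2/(1+0.0164474) = 2/1.0164474 = 1.9676375.
[ρ_SOR] ω* − 1 = 0.9676375.
For 10 digits: m = 10·ln10 / (−ln 0.9676375) = 23.0259/0.0328977 = 699.924; round up → m = 700.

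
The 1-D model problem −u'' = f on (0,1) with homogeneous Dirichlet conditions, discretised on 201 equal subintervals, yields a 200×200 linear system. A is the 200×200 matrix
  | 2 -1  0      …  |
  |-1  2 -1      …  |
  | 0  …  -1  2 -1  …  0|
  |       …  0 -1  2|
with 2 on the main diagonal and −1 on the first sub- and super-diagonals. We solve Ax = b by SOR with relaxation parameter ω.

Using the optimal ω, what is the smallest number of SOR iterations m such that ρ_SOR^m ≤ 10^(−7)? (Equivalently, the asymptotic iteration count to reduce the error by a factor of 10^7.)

spectrum of D⁻¹(L+U) = {cos(kπ/201) : 1≤k≤200}; ρ_J = cos(π/201) = 0.9998779.
√(1−ρ_J²) = |sin(π/201)| = 0.0156292
ω* = 2 / (1 + 0.0156292) = 2 / 1.0156292 ≈ 1.9692226.
At ω = 1.9692226 every |λ(B_ω)| = ω−1, so ρ_SOR = 0.9692226.
For 7 digits: m = 7·ln10 / (−ln 0.9692226) = 16.1181/0.031261 = 515.598; round up → m = 516.

m = 516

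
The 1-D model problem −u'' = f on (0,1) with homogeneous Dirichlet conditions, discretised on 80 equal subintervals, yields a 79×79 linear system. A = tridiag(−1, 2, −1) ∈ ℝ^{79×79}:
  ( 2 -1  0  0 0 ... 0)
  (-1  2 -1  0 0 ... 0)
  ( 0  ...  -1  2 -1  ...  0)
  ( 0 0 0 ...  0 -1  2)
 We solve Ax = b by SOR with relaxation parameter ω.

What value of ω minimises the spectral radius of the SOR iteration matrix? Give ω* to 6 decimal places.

[ρ_J] n=79: ρ(B_J) = cos(π/(n+1)) = cos(π/80) = 0.999229.
1 − cos²(π/80) = sin²(π/80) ⇒ √(1−ρ_J²) = sin(π/80) = 0.0392598.
ω* = 2 / (1 + 0.0392598) = 2 / 1.0392598 ≈ 1.924447.
At ω = 1.924447 every |λ(B_ω)| = ω−1, so ρ_SOR = 0.924447.

ω* = 1.924447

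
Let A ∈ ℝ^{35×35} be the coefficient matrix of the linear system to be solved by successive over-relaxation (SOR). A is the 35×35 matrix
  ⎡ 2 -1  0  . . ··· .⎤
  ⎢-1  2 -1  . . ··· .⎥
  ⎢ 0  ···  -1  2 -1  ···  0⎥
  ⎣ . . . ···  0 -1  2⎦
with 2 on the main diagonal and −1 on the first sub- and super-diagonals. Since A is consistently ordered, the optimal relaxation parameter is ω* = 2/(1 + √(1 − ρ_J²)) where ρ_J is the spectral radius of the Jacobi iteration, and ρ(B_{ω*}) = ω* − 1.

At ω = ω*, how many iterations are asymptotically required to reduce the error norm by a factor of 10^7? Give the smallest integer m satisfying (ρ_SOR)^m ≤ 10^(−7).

m = 93

[ρ_J] n=35: ρ(B_J) = cos(π/(n+1)) = cos(π/36) = 0.9961947.
√(1−ρ_J²) = |sin(π/36)| = 0.0871557
ω* = 2/(1 + 0.0871557) = 2/1.0871557 = 1.8396629.
ρ_SOR = ω* − 1 = 1.8396629 − 1 = 0.8396629.
7·ln10 = 16.1181; −ln(0.8396629) = 0.174755; m = ⌈16.1181/0.174755⌉ = ⌈92.233⌉ = 93.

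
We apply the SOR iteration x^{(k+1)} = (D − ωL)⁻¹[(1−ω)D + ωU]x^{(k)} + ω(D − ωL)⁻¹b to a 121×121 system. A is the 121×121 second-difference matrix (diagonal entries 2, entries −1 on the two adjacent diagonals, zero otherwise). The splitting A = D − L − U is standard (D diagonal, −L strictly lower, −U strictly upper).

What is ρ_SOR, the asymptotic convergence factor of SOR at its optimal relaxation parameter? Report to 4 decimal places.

[ρ_J] n=121: ρ(B_J) = cos(π/(n+1)) = cos(π/122) = 0.9997.
√(1 − cos²(π/122)) = sin(π/122) ≈ 0.02575.
ω* = 2/(1 + 0.02575) = 2/1.02575 = 1.9498.
ρ_SOR = ω* − 1 ≈ 0.9498.

ρ_SOR = 0.9498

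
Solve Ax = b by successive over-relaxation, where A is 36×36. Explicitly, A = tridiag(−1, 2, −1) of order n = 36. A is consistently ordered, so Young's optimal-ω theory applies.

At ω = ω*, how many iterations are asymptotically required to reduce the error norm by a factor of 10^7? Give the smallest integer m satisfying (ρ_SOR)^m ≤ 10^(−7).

spectrum of D⁻¹(L+U) = {cos(kπ/37) : 1≤k≤36}; ρ_J = cos(π/37) = 0.9963975.
√(1 − cos²(π/37)) = sin(π/37) ≈ 0.0848059.
So ω* = 2/1.0848059 = 1.8436478 (Young).
and ρ(B_{ω*}) = 1.8436478 − 1 = 0.8436478.
Need (0.8436478)^m ≤ 10^(−7): m ≥ 7·ln10/|ln 0.8436478| = 16.1181/0.17002 = 94.801 ⇒ m = 95.

m = 95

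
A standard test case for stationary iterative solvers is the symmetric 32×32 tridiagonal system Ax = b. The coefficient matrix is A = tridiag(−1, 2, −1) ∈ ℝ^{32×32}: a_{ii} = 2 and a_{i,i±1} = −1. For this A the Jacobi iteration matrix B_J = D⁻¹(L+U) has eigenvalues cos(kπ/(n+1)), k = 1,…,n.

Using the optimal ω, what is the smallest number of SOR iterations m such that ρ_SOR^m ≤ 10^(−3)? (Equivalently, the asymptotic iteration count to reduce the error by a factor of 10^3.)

m = 37

With n=32, ρ(Jacobi) = cos(π/33) = 0.9954719.
1 − cos²(π/33) = sin²(π/33) ⇒ √(1−ρ_J²) = sin(π/33) = 0.0950560.
ω* = 2 / (1 + 0.0950560) = 2 / 1.0950560 ≈ 1.8263906.
Hence ρ(B_{ω*}) = 1.8263906 − 1 = 0.8263906.
For 3 digits: m = 3·ln10 / (−ln 0.8263906) = 6.90776/0.190688 = 36.225; round up → m = 37.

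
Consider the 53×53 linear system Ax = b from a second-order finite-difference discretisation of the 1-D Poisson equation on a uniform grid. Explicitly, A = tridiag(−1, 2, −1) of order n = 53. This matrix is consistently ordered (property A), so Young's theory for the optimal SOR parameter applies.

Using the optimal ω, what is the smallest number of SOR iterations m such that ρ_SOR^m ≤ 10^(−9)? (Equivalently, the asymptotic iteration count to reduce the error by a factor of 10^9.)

m = 179

B_J for the 53×53 system has eigenvalues cos(kπ/54); ρ_J = cos(π/54) = 0.9983082.
√(1 − cos²(π/54)) = sin(π/54) ≈ 0.0581448.
ω* = 2 / (1 + 0.0581448) = 2 / 1.0581448 ≈ 1.8901005.
ρ_SOR = ω* − 1 ≈ 0.8901005.
For 9 digits: m = 9·ln10 / (−ln 0.8901005) = 20.7233/0.116421 = 178.003; round up → m = 179.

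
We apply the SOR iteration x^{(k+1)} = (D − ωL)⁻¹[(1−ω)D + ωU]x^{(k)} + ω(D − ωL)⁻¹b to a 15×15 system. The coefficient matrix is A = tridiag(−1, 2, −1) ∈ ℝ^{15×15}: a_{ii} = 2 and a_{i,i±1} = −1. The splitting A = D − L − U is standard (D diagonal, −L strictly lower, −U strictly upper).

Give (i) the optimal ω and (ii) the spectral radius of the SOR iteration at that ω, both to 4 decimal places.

ρ_J = max_k |cos(kπ/16)| = cos(π/16) = 0.9808
root = sin(π/16) = 0.19509  (since 1−cos² = sin²).
Young: ω* = 2/(1+√(1−ρ_J²)) = 2/(1+0.19509) = 2/1.19509 = 1.6735.
Hence ρ(B_{ω*}) = 1.6735 − 1 = 0.6735.

ω* = 1.6735, ρ_SOR = 0.6735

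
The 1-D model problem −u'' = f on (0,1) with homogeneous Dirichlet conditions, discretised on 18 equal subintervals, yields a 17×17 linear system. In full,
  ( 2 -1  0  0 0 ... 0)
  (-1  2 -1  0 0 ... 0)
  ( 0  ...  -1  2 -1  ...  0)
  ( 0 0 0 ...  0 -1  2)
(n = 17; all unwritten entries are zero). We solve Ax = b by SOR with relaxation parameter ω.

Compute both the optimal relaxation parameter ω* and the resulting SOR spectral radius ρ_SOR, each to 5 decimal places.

spectrum of D⁻¹(L+U) = {cos(kπ/18) : 1≤k≤17}; ρ_J = cos(π/18) = 0.98481.
1 − cos²(π/18) = sin²(π/18) ⇒ √(1−ρ_J²) = sin(π/18) = 0.173648.
ω* = 2 / (1 + 0.173648) = 2 / 1.173648 ≈ 1.70409.
At ω = 1.70409 every |λ(B_ω)| = ω−1, so ρ_SOR = 0.70409.

ω* = 1.70409, ρ_SOR = 0.70409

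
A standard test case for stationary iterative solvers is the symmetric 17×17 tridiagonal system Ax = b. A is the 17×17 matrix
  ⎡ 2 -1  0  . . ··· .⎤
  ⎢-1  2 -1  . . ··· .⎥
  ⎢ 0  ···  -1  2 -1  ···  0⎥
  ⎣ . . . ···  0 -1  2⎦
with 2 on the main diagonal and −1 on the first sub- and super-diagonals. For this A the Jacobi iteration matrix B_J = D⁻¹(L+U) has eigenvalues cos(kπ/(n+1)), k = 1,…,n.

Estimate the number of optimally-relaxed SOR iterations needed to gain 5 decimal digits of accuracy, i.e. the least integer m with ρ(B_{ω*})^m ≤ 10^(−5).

m = 33

½·tridiag(1,0,1) at n=17: λ_k = cos(kπ/18); max |λ| at k=1 ⇒ ρ_J = cos(π/18) ≈ 0.9848078.
√(1 − cos²(π/18)) = sin(π/18) ≈ 0.1736482.
ω* = 2/(1 + 0.1736482) = 2/1.1736482 = 1.7040882.
ρ_SOR = ω* − 1 ≈ 0.7040882.
ρ_SOR^m ≤ 10^(−5) ⇔ m ≥ 5·ln10/(−ln 0.7040882) = 11.5129/0.350852 = 32.814; m = ⌈32.814⌉ = 33.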